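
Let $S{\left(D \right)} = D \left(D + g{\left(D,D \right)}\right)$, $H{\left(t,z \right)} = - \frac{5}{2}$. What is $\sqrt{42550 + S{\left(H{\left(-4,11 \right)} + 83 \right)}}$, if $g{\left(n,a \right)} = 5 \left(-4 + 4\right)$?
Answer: $\frac{\sqrt{196121}}{2} \approx 221.43$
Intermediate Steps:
$g{\left(n,a \right)} = 0$ ($g{\left(n,a \right)} = 5 \cdot 0 = 0$)
$H{\left(t,z \right)} = - \frac{5}{2}$ ($H{\left(t,z \right)} = \left(-5\right) \frac{1}{2} = - \frac{5}{2}$)
$S{\left(D \right)} = D^{2}$ ($S{\left(D \right)} = D \left(D + 0\right) = D D = D^{2}$)
$\sqrt{42550 + S{\left(H{\left(-4,11 \right)} + 83 \right)}} = \sqrt{42550 + \left(- \frac{5}{2} + 83\right)^{2}} = \sqrt{42550 + \left(\frac{161}{2}\right)^{2}} = \sqrt{42550 + \frac{25921}{4}} = \sqrt{\frac{196121}{4}} = \frac{\sqrt{196121}}{2}$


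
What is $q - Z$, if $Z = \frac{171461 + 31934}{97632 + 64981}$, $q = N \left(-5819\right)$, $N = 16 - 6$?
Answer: $- \frac{9462653865}{162613} \approx -58191.0$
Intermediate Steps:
$N = 10$ ($N = 16 - 6 = 10$)
$q = -58190$ ($q = 10 \left(-5819\right) = -58190$)
$Z = \frac{203395}{162613} \approx 1.2508$
$q - Z = -58190 - \frac{203395}{162613} = - \frac{9462653865}{162613}$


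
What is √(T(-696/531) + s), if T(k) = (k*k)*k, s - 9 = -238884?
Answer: I*√234459513547611/31329 ≈ 488.75*I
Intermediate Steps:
s = -238875 (s = 9 - 238884 = -238875)
T(k) = k³ (T(k) = k²*k = k³)
√(T(-696/531) + s) = √((-696/531)³ - 238875) = √((-696*1/531)³ - 238875) = √((-232/177)³ - 238875) = √(-12487168/5545233 - 238875) = √(-1324630020043/5545233) = I*√234459513547611/31329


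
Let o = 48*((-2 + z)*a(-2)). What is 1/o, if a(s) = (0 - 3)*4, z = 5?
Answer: -1/1728 ≈ -0.00057870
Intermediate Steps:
a(s) = -12 (a(s) = -3*4 = -12)
o = -1728 (o = 48*((-2 + 5)*(-12)) = 48*(3*(-12)) = 48*(-36) = -1728)
1/o = 1/(-1728) = -1/1728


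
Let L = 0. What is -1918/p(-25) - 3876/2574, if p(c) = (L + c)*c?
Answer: -1226572/268125 ≈ -4.5746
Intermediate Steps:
p(c) = c**2 (p(c) = (0 + c)*c = c*c = c**2)
-1918/p(-25) - 3876/2574 = -1918/((-25)**2) - 3876/2574 = -1918/625 - 3876*1/2574 = -1918*1/625 - 646/429 = -1918/625 - 646/429 = -1226572/268125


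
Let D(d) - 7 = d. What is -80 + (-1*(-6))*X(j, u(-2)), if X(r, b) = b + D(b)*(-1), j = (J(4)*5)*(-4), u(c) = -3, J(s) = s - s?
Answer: -122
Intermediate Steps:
D(d) = 7 + d
J(s) = 0
j = 0 (j = (0*5)*(-4) = 0*(-4) = 0)
X(r, b) = -7 (X(r, b) = b + (7 + b)*(-1) = b + (-7 - b) = -7)
-80 + (-1*(-6))*X(j, u(-2)) = -80 - 1*(-6)*(-7) = -80 + 6*(-7) = -80 - 42 = -122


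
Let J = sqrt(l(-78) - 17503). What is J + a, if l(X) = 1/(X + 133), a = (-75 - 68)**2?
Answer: 20449 + 2*I*sqrt(13236630)/55 ≈ 20449.0 + 132.3*I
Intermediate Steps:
a = 20449 (a = (-143)**2 = 20449)
l(X) = 1/(133 + X)
J = 2*I*sqrt(13236630)/55 (J = sqrt(1/(133 - 78) - 17503) = sqrt(1/55 - 17503) = sqrt(-962664/55) = 2*I*sqrt(13236630)/55 ≈ 132.3*I)
J + a = 2*I*sqrt(13236630)/55 + 20449 = 20449 + 2*I*sqrt(13236630)/55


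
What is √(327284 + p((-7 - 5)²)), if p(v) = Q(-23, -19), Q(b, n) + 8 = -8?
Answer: 2*√81817 ≈ 572.07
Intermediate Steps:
Q(b, n) = -16 (Q(b, n) = -8 - 8 = -16)
p(v) = -16
√(327284 + p((-7 - 5)²)) = √(327284 - 16) = √327268 = 2*√81817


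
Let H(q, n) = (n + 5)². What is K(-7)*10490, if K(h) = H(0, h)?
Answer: 41960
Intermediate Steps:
H(q, n) = (5 + n)²
K(h) = (5 + h)²
K(-7)*10490 = (5 - 7)²*10490 = (-2)²*10490 = 4*10490 = 41960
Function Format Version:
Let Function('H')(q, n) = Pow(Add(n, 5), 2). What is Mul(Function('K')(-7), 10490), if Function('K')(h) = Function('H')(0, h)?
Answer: 41960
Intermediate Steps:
Function('H')(q, n) = Pow(Add(5, n), 2)
Function('K')(h) = Pow(Add(5, h), 2)
Mul(Function('K')(-7), 10490) = Mul(Pow(Add(5, -7), 2), 10490) = Mul(Pow(-2, 2), 10490) = Mul(4, 10490) = 41960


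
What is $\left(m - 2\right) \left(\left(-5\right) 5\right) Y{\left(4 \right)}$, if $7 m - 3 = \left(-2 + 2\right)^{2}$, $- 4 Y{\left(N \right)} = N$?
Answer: $- \frac{275}{7} \approx -39.286$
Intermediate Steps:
$Y{\left(N \right)} = - \frac{N}{4}$
$m = \frac{3}{7}$ ($m = \frac{3}{7} + \frac{\left(-2 + 2\right)^{2}}{7} = \frac{3}{7} + \frac{0^{2}}{7} = \frac{3}{7} + \frac{1}{7} \cdot 0 = \frac{3}{7} + 0 = \frac{3}{7} \approx 0.42857$)
$\left(m - 2\right) \left(\left(-5\right) 5\right) Y{\left(4 \right)} = \left(\frac{3}{7} - 2\right) \left(\left(-5\right) 5\right) \left(\left(- \frac{1}{4}\right) 4\right) = \left(- \frac{11}{7}\right) \left(-25\right) \left(-1\right) = \frac{275}{7} \left(-1\right) = - \frac{275}{7}$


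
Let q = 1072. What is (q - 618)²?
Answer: 206116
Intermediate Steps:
(q - 618)² = (1072 - 618)² = 454² = 206116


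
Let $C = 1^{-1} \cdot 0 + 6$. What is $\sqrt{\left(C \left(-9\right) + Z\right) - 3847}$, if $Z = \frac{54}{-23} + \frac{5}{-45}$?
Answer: $\frac{4 i \sqrt{1161523}}{69} \approx 62.478 i$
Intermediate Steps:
$Z = - \frac{509}{207}$ ($Z = 54 \left(- \frac{1}{23}\right) + 5 \left(- \frac{1}{45}\right) = - \frac{54}{23} - \frac{1}{9} = - \frac{509}{207} \approx -2.4589$)
$C = 6$ ($C = 1 \cdot 0 + 6 = 0 + 6 = 6$)
$\sqrt{\left(C \left(-9\right) + Z\right) - 3847} = \sqrt{\left(6 \left(-9\right) - \frac{509}{207}\right) - 3847} = \sqrt{\left(-54 - \frac{509}{207}\right) - 3847} = \sqrt{- \frac{11687}{207} - 3847} = \sqrt{- \frac{808016}{207}} = \frac{4 i \sqrt{1161523}}{69}$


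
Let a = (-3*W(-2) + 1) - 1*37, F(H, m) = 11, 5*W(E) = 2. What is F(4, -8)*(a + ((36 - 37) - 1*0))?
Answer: -2101/5 ≈ -420.20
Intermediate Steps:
W(E) = ⅖ (W(E) = (⅕)*2 = ⅖)
a = -186/5 (a = (-3*⅖ + 1) - 1*37 = (-6/5 + 1) - 37 = -⅕ - 37 = -186/5 ≈ -37.200)
F(4, -8)*(a + ((36 - 37) - 1*0)) = 11*(-186/5 + ((36 - 37) - 1*0)) = 11*(-186/5 + (-1 + 0)) = 11*(-186/5 - 1) = 11*(-191/5) = -2101/5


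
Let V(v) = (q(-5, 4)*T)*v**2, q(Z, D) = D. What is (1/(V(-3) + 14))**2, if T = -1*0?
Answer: 1/196 ≈ 0.0051020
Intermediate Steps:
T = 0
V(v) = 0 (V(v) = (4*0)*v**2 = 0*v**2 = 0)
(1/(V(-3) + 14))**2 = (1/(0 + 14))**2 = (1/14)**2 = 1/196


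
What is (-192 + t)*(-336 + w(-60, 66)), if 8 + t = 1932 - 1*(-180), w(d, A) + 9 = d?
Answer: -774360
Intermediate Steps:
w(d, A) = -9 + d
t = 2104 (t = -8 + (1932 - 1*(-180)) = -8 + (1932 + 180) = -8 + 2112 = 2104)
(-192 + t)*(-336 + w(-60, 66)) = (-192 + 2104)*(-336 + (-9 - 60)) = 1912*(-336 - 69) = 1912*(-405) = -774360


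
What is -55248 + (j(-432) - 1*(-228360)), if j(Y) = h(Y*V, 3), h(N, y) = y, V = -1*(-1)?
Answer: 173115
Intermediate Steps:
V = 1
j(Y) = 3
-55248 + (j(-432) - 1*(-228360)) = -55248 + (3 - 1*(-228360)) = -55248 + (3 + 228360) = -55248 + 228363 = 173115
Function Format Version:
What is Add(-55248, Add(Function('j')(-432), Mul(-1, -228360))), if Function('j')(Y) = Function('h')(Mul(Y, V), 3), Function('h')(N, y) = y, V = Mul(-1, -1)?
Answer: 173115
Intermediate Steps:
V = 1
Function('j')(Y) = 3
Add(-55248, Add(Function('j')(-432), Mul(-1, -228360))) = Add(-55248, Add(3, Mul(-1, -228360))) = Add(-55248, Add(3, 228360)) = Add(-55248, 228363) = 173115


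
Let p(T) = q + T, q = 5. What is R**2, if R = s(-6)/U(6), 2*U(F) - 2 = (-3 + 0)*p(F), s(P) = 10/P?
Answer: 100/8649 ≈ 0.011562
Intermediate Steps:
p(T) = 5 + T
U(F) = -13/2 - 3*F/2 (U(F) = 1 + ((-3 + 0)*(5 + F))/2 = 1 + (-3*(5 + F))/2 = 1 + (-15 - 3*F)/2 = 1 + (-15/2 - 3*F/2) = -13/2 - 3*F/2)
R = 10/93 (R = (10/(-6))/(-13/2 - 3/2*6) = (10*(-1/6))/(-13/2 - 9) = -5/(3*(-31/2)) = -5/3*(-2/31) = 10/93 ≈ 0.10753)
R**2 = (10/93)**2 = 100/8649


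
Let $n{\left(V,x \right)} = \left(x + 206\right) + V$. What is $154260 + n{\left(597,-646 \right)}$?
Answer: $154417$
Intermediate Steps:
$n{\left(V,x \right)} = 206 + V + x$ ($n{\left(V,x \right)} = \left(206 + x\right) + V = 206 + V + x$)
$154260 + n{\left(597,-646 \right)} = 154260 + \left(206 + 597 - 646\right) = 154260 + 157 = 154417$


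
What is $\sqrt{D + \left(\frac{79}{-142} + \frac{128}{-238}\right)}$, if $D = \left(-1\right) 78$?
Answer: $\frac{i \sqrt{22584734634}}{16898} \approx 8.8935 i$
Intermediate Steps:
$D = -78$
$\sqrt{D + \left(\frac{79}{-142} + \frac{128}{-238}\right)} = \sqrt{-78 + \left(\frac{79}{-142} + \frac{128}{-238}\right)} = \sqrt{-78 + \left(79 \left(- \frac{1}{142}\right) + 128 \left(- \frac{1}{238}\right)\right)} = \sqrt{-78 - \frac{18489}{16898}} = \sqrt{- \frac{1336533}{16898}} = \frac{i \sqrt{22584734634}}{16898}$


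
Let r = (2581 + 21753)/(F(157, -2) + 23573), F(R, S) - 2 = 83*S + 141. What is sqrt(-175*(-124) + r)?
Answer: sqrt(120354473157)/2355 ≈ 147.31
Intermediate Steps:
F(R, S) = 143 + 83*S (F(R, S) = 2 + (83*S + 141) = 2 + (141 + 83*S) = 143 + 83*S)
r = 12167/11775 (r = (2581 + 21753)/((143 + 83*(-2)) + 23573) = 24334/((143 - 166) + 23573) = 24334/(-23 + 23573) = 24334/23550 = 24334*(1/23550) = 12167/11775 ≈ 1.0333)
sqrt(-175*(-124) + r) = sqrt(-175*(-124) + 12167/11775) = sqrt(21700 + 12167/11775) = sqrt(255529667/11775) = sqrt(120354473157)/2355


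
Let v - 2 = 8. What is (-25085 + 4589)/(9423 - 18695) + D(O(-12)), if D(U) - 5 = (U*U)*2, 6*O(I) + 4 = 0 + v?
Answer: 175/19 ≈ 9.2105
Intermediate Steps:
v = 10 (v = 2 + 8 = 10)
O(I) = 1 (O(I) = -2/3 + (0 + 10)/6 = -2/3 + (1/6)*10 = -2/3 + 5/3 = 1)
D(U) = 5 + 2*U**2 (D(U) = 5 + (U*U)*2 = 5 + U**2*2 = 5 + 2*U**2)
(-25085 + 4589)/(9423 - 18695) + D(O(-12)) = (-25085 + 4589)/(9423 - 18695) + (5 + 2*1**2) = -20496/(-9272) + (5 + 2*1) = -20496*(-1/9272) + (5 + 2) = 42/19 + 7 = 175/19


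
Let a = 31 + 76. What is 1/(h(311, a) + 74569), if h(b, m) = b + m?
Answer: 1/74987 ≈ 1.3336e-5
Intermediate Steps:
a = 107
1/(h(311, a) + 74569) = 1/((311 + 107) + 74569) = 1/(418 + 74569) = 1/74987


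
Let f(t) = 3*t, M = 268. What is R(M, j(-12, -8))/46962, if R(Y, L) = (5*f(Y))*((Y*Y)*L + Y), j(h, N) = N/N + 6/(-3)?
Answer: -15980840/2609 ≈ -6125.3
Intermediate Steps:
j(h, N) = -1 (j(h, N) = 1 + 6*(-⅓) = 1 - 2 = -1)
R(Y, L) = 15*Y*(Y + L*Y²) (R(Y, L) = (5*(3*Y))*((Y*Y)*L + Y) = (15*Y)*(Y²*L + Y) = (15*Y)*(L*Y² + Y) = (15*Y)*(Y + L*Y²) = 15*Y*(Y + L*Y²))
R(M, j(-12, -8))/46962 = (15*268²*(1 - 1*268))/46962 = (15*71824*(1 - 268))*(1/46962) = (15*71824*(-267))*(1/46962) = -287655120*1/46962 = -15980840/2609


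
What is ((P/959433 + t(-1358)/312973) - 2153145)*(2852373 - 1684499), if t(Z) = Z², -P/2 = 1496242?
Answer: -755075246589218642886650/300276624309 ≈ -2.5146e+12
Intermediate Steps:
P = -2992484 (P = -2*1496242 = -2992484)
((P/959433 + t(-1358)/312973) - 2153145)*(2852373 - 1684499) = ((-2992484/959433 + (-1358)²/312973) - 2153145)*(2852373 - 1684499) = ((-2992484*1/959433 + 1844164*(1/312973)) - 2153145)*1167874 = ((-2992484/959433 + 1844164/312973) - 2153145)*1167874 = (832785104080/300276624309 - 2153145)*1167874 = -646538279462697725/300276624309*1167874 = -755075246589218642886650/300276624309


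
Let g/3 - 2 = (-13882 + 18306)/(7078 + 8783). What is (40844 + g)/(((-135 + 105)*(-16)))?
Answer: 107989187/1268880 ≈ 85.106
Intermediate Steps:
g = 36146/5287 (g = 6 + 3*((-13882 + 18306)/(7078 + 8783)) = 6 + 3*(4424/15861) = 6 + 4424/5287 = 36146/5287 ≈ 6.8368)
(40844 + g)/(((-135 + 105)*(-16))) = (40844 + 36146/5287)/(((-135 + 105)*(-16))) = 215978374/(5287*((-30*(-16)))) = (215978374/5287)/480 = (215978374/5287)*(1/480) = 107989187/1268880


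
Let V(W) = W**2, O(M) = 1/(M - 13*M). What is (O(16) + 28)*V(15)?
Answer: 403125/64 ≈ 6298.8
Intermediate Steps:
O(M) = -1/(12*M) (O(M) = 1/(-12*M) = -1/(12*M))
(O(16) + 28)*V(15) = (-1/12/16 + 28)*15**2 = (-1/12*1/16 + 28)*225 = (-1/192 + 28)*225 = (5375/192)*225 = 403125/64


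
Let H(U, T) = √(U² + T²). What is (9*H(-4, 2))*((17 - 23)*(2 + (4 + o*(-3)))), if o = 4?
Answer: 648*√5 ≈ 1449.0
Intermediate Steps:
H(U, T) = √(T² + U²)
(9*H(-4, 2))*((17 - 23)*(2 + (4 + o*(-3)))) = (9*√(2² + (-4)²))*((17 - 23)*(2 + (4 + 4*(-3)))) = (9*√(4 + 16))*(-6*(2 + (4 - 12))) = (9*√20)*(-6*(2 - 8)) = (9*(2*√5))*(-6*(-6)) = (18*√5)*36 = 648*√5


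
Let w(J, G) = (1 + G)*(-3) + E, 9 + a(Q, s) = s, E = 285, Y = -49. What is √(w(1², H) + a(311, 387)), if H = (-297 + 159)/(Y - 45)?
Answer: √1448211/47 ≈ 25.605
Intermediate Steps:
a(Q, s) = -9 + s
H = 69/47 (H = (-297 + 159)/(-49 - 45) = -138/(-94) = -138*(-1/94) = 69/47 ≈ 1.4681)
w(J, G) = 282 - 3*G (w(J, G) = (1 + G)*(-3) + 285 = (-3 - 3*G) + 285 = 282 - 3*G)
√(w(1², H) + a(311, 387)) = √((282 - 3*69/47) + (-9 + 387)) = √((282 - 207/47) + 378) = √(13047/47 + 378) = √(30813/47) = √1448211/47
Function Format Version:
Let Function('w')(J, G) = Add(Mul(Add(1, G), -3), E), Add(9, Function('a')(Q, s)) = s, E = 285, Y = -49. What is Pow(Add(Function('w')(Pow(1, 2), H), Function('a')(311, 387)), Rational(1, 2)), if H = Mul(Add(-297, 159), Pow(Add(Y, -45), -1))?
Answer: Mul(Rational(1, 47), Pow(1448211, Rational(1, 2))) ≈ 25.605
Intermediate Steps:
Function('a')(Q, s) = Add(-9, s)
H = Rational(69, 47) (H = Mul(Add(-297, 159), Pow(Add(-49, -45), -1)) = Mul(-138, Pow(-94, -1)) = Mul(-138, Rational(-1, 94)) = Rational(69, 47) ≈ 1.4681)
Function('w')(J, G) = Add(282, Mul(-3, G)) (Function('w')(J, G) = Add(Mul(Add(1, G), -3), 285) = Add(Add(-3, Mul(-3, G)), 285) = Add(282, Mul(-3, G)))
Pow(Add(Function('w')(Pow(1, 2), H), Function('a')(311, 387)), Rational(1, 2)) = Pow(Add(Add(282, Mul(-3, Rational(69, 47))), Add(-9, 387)), Rational(1, 2)) = Pow(Add(Add(282, Rational(-207, 47)), 378), Rational(1, 2)) = Pow(Add(Rational(13047, 47), 378), Rational(1, 2)) = Pow(Rational(30813, 47), Rational(1, 2)) = Mul(Rational(1, 47), Pow(1448211, Rational(1, 2)))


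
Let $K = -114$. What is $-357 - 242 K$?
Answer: $27231$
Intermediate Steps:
$-357 - 242 K = -357 - -27588 = -357 + 27588 = 27231$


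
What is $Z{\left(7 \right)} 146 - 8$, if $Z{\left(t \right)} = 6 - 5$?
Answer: $138$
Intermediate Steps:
$Z{\left(t \right)} = 1$
$Z{\left(7 \right)} 146 - 8 = 1 \cdot 146 - 8 = 146 - 8 = 138$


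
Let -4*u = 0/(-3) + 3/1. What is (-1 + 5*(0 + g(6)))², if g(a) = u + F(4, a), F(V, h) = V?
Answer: 3721/16 ≈ 232.56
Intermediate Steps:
u = -¾ (u = -(0/(-3) + 3/1)/4 = -(0*(-⅓) + 3*1)/4 = -(0 + 3)/4 = -¼*3 = -¾ ≈ -0.75000)
g(a) = 13/4 (g(a) = -¾ + 4 = 13/4)
(-1 + 5*(0 + g(6)))² = (-1 + 5*(0 + 13/4))² = (-1 + 5*(13/4))² = (-1 + 65/4)² = (61/4)² = 3721/16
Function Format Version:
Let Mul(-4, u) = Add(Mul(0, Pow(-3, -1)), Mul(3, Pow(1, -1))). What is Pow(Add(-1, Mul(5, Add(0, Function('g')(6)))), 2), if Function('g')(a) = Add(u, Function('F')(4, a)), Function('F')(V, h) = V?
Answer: Rational(3721, 16) ≈ 232.56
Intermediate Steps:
u = Rational(-3, 4) (u = Mul(Rational(-1, 4), Add(Mul(0, Pow(-3, -1)), Mul(3, Pow(1, -1)))) = Mul(Rational(-1, 4), Add(Mul(0, Rational(-1, 3)), Mul(3, 1))) = Mul(Rational(-1, 4), Add(0, 3)) = Mul(Rational(-1, 4), 3) = Rational(-3, 4) ≈ -0.75000)
Function('g')(a) = Rational(13, 4) (Function('g')(a) = Add(Rational(-3, 4), 4) = Rational(13, 4))
Pow(Add(-1, Mul(5, Add(0, Function('g')(6)))), 2) = Pow(Add(-1, Mul(5, Add(0, Rational(13, 4)))), 2) = Pow(Add(-1, Mul(5, Rational(13, 4))), 2) = Pow(Add(-1, Rational(65, 4)), 2) = Pow(Rational(61, 4), 2) = Rational(3721, 16)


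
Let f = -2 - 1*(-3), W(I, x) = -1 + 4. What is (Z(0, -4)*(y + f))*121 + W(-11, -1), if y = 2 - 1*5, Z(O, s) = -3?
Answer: 729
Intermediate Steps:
W(I, x) = 3
y = -3 (y = 2 - 5 = -3)
f = 1 (f = -2 + 3 = 1)
(Z(0, -4)*(y + f))*121 + W(-11, -1) = -3*(-3 + 1)*121 + 3 = -3*(-2)*121 + 3 = 6*121 + 3 = 726 + 3 = 729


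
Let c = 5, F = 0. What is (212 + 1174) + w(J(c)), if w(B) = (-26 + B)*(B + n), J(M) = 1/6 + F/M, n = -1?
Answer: 50671/36 ≈ 1407.5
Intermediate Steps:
J(M) = 1/6 (J(M) = 1/6 + 0/M = 1*(1/6) + 0 = 1/6 + 0 = 1/6)
w(B) = (-1 + B)*(-26 + B) (w(B) = (-26 + B)*(B - 1) = (-26 + B)*(-1 + B) = (-1 + B)*(-26 + B))
(212 + 1174) + w(J(c)) = (212 + 1174) + (26 + (1/6)**2 - 27*1/6) = 1386 + (26 + 1/36 - 9/2) = 1386 + 775/36 = 50671/36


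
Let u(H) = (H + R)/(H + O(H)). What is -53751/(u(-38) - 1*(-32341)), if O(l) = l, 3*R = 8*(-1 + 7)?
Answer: -2042538/1228969 ≈ -1.6620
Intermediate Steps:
R = 16 (R = (8*(-1 + 7))/3 = (8*6)/3 = (1/3)*48 = 16)
u(H) = (16 + H)/(2*H) (u(H) = (H + 16)/(H + H) = (16 + H)/((2*H)) = (16 + H)*(1/(2*H)) = (16 + H)/(2*H))
-53751/(u(-38) - 1*(-32341)) = -53751/((1/2)*(16 - 38)/(-38) - 1*(-32341)) = -53751/((1/2)*(-1/38)*(-22) + 32341) = -53751/(11/38 + 32341) = -53751/1228969/38 = -53751*38/1228969 = -2042538/1228969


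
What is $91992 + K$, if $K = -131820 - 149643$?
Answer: $-189471$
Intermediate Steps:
$K = -281463$ ($K = -131820 - 149643 = -281463$)
$91992 + K = 91992 - 281463 = -189471$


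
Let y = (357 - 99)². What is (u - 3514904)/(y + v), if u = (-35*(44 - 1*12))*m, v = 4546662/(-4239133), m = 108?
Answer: -7706455532956/141084551175 ≈ -54.623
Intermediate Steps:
v = -4546662/4239133 (v = 4546662*(-1/4239133) = -4546662/4239133 ≈ -1.0725)
y = 66564 (y = 258² = 66564)
u = -120960 (u = -35*(44 - 1*12)*108 = -35*(44 - 12)*108 = -35*32*108 = -1120*108 = -120960)
(u - 3514904)/(y + v) = (-120960 - 3514904)/(66564 - 4546662/4239133) = -3635864/282169102350/4239133 = -3635864*4239133/282169102350 = -7706455532956/141084551175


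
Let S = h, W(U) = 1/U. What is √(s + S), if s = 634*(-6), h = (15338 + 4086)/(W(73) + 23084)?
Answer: 2*I*√299992431122815/561711 ≈ 61.67*I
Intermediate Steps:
h = 1417952/1685133 (h = (15338 + 4086)/(1/73 + 23084) = 19424/(1/73 + 23084) = 19424/(1685133/73) = 19424*(73/1685133) = 1417952/1685133 ≈ 0.84145)
S = 1417952/1685133 ≈ 0.84145
s = -3804
√(s + S) = √(-3804 + 1417952/1685133) = √(-6408827980/1685133) = 2*I*√299992431122815/561711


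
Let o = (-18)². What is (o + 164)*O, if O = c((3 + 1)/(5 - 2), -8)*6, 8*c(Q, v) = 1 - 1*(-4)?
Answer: 1830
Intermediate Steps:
c(Q, v) = 5/8 (c(Q, v) = (1 - 1*(-4))/8 = (1 + 4)/8 = (⅛)*5 = 5/8)
O = 15/4 (O = (5/8)*6 = 15/4 ≈ 3.7500)
o = 324
(o + 164)*O = (324 + 164)*(15/4) = 488*(15/4) = 1830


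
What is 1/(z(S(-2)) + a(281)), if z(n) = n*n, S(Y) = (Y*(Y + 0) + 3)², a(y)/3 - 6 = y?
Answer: 1/3262 ≈ 0.00030656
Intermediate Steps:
a(y) = 18 + 3*y
S(Y) = (3 + Y²)² (S(Y) = (Y*Y + 3)² = (Y² + 3)² = (3 + Y²)²)
z(n) = n²
1/(z(S(-2)) + a(281)) = 1/(((3 + (-2)²)²)² + (18 + 3*281)) = 1/(((3 + 4)²)² + (18 + 843)) = 1/((7²)² + 861) = 1/(49² + 861) = 1/(2401 + 861) = 1/3262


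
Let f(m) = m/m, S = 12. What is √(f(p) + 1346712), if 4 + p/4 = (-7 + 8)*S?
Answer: √1346713 ≈ 1160.5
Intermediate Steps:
p = 32 (p = -16 + 4*((-7 + 8)*12) = -16 + 4*(1*12) = -16 + 4*12 = -16 + 48 = 32)
f(m) = 1
√(f(p) + 1346712) = √(1 + 1346712) = √1346713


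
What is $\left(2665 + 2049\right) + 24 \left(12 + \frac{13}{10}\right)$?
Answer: $\frac{25166}{5} \approx 5033.2$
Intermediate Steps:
$\left(2665 + 2049\right) + 24 \left(12 + \frac{13}{10}\right) = 4714 + 24 \left(12 + 13 \cdot \frac{1}{10}\right) = 4714 + 24 \left(12 + \frac{13}{10}\right) = 4714 + 24 \cdot \frac{133}{10} = 4714 + \frac{1596}{5} = \frac{25166}{5}$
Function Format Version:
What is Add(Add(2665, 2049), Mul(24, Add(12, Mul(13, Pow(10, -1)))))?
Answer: Rational(25166, 5) ≈ 5033.2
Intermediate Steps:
Add(Add(2665, 2049), Mul(24, Add(12, Mul(13, Pow(10, -1))))) = Add(4714, Mul(24, Add(12, Mul(13, Rational(1, 10))))) = Add(4714, Mul(24, Add(12, Rational(13, 10)))) = Add(4714, Mul(24, Rational(133, 10))) = Add(4714, Rational(1596, 5)) = Rational(25166, 5)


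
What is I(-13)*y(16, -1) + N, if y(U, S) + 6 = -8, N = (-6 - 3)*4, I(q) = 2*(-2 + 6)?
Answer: -148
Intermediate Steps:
I(q) = 8 (I(q) = 2*4 = 8)
N = -36 (N = -9*4 = -36)
y(U, S) = -14 (y(U, S) = -6 - 8 = -14)
I(-13)*y(16, -1) + N = 8*(-14) - 36 = -112 - 36 = -148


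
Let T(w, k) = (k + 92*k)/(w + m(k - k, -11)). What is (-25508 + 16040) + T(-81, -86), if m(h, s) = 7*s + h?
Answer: -743973/79 ≈ -9417.4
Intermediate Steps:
m(h, s) = h + 7*s
T(w, k) = 93*k/(-77 + w) (T(w, k) = (k + 92*k)/(w + ((k - k) + 7*(-11))) = (93*k)/(w + (0 - 77)) = (93*k)/(w - 77) = (93*k)/(-77 + w) = 93*k/(-77 + w))
(-25508 + 16040) + T(-81, -86) = (-25508 + 16040) + 93*(-86)/(-77 - 81) = -9468 + 93*(-86)/(-158) = -9468 + 93*(-86)*(-1/158) = -9468 + 3999/79 = -743973/79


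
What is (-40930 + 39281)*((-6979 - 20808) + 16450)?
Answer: 18694713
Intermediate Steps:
(-40930 + 39281)*((-6979 - 20808) + 16450) = -1649*(-27787 + 16450) = -1649*(-11337) = 18694713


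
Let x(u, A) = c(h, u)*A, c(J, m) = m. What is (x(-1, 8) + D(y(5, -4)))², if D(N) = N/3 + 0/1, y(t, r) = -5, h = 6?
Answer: 841/9 ≈ 93.444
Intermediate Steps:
D(N) = N/3 (D(N) = N*(⅓) + 0*1 = N/3 + 0 = N/3)
x(u, A) = A*u (x(u, A) = u*A = A*u)
(x(-1, 8) + D(y(5, -4)))² = (8*(-1) + (⅓)*(-5))² = (-8 - 5/3)² = (-29/3)² = 841/9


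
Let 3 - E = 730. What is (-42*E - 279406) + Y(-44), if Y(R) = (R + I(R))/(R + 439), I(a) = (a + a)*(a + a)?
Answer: -19659348/79 ≈ -2.4885e+5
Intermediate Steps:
E = -727 (E = 3 - 1*730 = 3 - 730 = -727)
I(a) = 4*a² (I(a) = (2*a)*(2*a) = 4*a²)
Y(R) = (R + 4*R²)/(439 + R) (Y(R) = (R + 4*R²)/(R + 439) = (R + 4*R²)/(439 + R))
(-42*E - 279406) + Y(-44) = (-42*(-727) - 279406) - 44*(1 + 4*(-44))/(439 - 44) = (30534 - 279406) - 44*(1 - 176)/395 = -248872 - 44*1/395*(-175) = -248872 + 1540/79 = -19659348/79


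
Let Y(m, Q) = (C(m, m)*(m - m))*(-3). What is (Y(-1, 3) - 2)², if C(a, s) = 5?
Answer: 4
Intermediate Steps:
Y(m, Q) = 0 (Y(m, Q) = (5*(m - m))*(-3) = (5*0)*(-3) = 0*(-3) = 0)
(Y(-1, 3) - 2)² = (0 - 2)² = (-2)² = 4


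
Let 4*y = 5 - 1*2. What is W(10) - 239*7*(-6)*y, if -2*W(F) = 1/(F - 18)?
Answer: 120457/16 ≈ 7528.6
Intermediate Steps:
y = 3/4 (y = (5 - 1*2)/4 = (5 - 2)/4 = (1/4)*3 = 3/4 ≈ 0.75000)
W(F) = -1/(2*(-18 + F)) (W(F) = -1/(2*(F - 18)) = -1/(2*(-18 + F)))
W(10) - 239*7*(-6)*y = -1/(-36 + 2*10) - 239*7*(-6)*3/4 = -1/(-36 + 20) - (-10038)*3/4 = -1/(-16) - 239*(-63/2) = -1*(-1/16) + 15057/2 = 1/16 + 15057/2 = 120457/16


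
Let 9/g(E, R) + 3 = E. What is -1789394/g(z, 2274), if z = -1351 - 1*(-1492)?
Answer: -82312124/3 ≈ -2.7437e+7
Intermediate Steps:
z = 141 (z = -1351 + 1492 = 141)
g(E, R) = 9/(-3 + E)
-1789394/g(z, 2274) = -1789394/(9/(-3 + 141)) = -1789394/(9/138) = -1789394/(9*(1/138)) = -1789394/3/46 = -1789394*46/3 = -82312124/3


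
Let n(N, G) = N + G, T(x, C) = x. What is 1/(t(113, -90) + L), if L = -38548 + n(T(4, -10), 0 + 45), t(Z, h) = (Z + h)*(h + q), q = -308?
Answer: -1/47653 ≈ -2.0985e-5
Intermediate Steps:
t(Z, h) = (-308 + h)*(Z + h) (t(Z, h) = (Z + h)*(h - 308) = (Z + h)*(-308 + h) = (-308 + h)*(Z + h))
n(N, G) = G + N
L = -38499 (L = -38548 + ((0 + 45) + 4) = -38548 + (45 + 4) = -38548 + 49 = -38499)
1/(t(113, -90) + L) = 1/(((-90)² - 308*113 - 308*(-90) + 113*(-90)) - 38499) = 1/((8100 - 34804 + 27720 - 10170) - 38499) = 1/(-9154 - 38499) = 1/(-47653) = -1/47653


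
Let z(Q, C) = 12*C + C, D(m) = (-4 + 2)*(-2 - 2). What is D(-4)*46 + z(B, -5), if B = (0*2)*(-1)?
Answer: 303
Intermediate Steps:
B = 0 (B = 0*(-1) = 0)
D(m) = 8 (D(m) = -2*(-4) = 8)
z(Q, C) = 13*C
D(-4)*46 + z(B, -5) = 8*46 + 13*(-5) = 368 - 65 = 303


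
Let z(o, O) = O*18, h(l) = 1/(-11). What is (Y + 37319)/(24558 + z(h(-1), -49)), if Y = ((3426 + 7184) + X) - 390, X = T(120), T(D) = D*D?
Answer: 61939/23676 ≈ 2.6161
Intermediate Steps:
h(l) = -1/11
T(D) = D²
X = 14400 (X = 120² = 14400)
z(o, O) = 18*O
Y = 24620 (Y = ((3426 + 7184) + 14400) - 390 = (10610 + 14400) - 390 = 25010 - 390 = 24620)
(Y + 37319)/(24558 + z(h(-1), -49)) = (24620 + 37319)/(24558 + 18*(-49)) = 61939/(24558 - 882) = 61939/23676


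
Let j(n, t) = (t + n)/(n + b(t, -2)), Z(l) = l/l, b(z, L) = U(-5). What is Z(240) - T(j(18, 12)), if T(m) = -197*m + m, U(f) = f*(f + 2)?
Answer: 1971/11 ≈ 179.18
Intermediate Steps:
U(f) = f*(2 + f)
b(z, L) = 15 (b(z, L) = -5*(2 - 5) = -5*(-3) = 15)
Z(l) = 1
j(n, t) = (n + t)/(15 + n) (j(n, t) = (t + n)/(n + 15) = (n + t)/(15 + n))
T(m) = -196*m
Z(240) - T(j(18, 12)) = 1 - (-196)*(18 + 12)/(15 + 18) = 1 - (-196)*30/33 = 1 - (-196)*(1/33)*30 = 1 - (-196)*10/11 = 1 - 1*(-1960/11) = 1 + 1960/11 = 1971/11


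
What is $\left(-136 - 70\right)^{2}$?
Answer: $42436$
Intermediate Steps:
$\left(-136 - 70\right)^{2} = \left(-206\right)^{2} = 42436$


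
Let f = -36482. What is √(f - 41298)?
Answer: 2*I*√19445 ≈ 278.89*I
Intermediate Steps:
√(f - 41298) = √(-36482 - 41298) = √(-77780) = 2*I*√19445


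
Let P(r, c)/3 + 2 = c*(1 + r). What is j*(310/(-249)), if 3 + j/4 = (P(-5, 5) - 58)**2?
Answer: -19062520/249 ≈ -76556.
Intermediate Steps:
P(r, c) = -6 + 3*c*(1 + r) (P(r, c) = -6 + 3*(c*(1 + r)) = -6 + 3*c*(1 + r))
j = 61492 (j = -12 + 4*((-6 + 3*5 + 3*5*(-5)) - 58)**2 = -12 + 4*((-6 + 15 - 75) - 58)**2 = -12 + 4*(-66 - 58)**2 = -12 + 4*(-124)**2 = -12 + 4*15376 = -12 + 61504 = 61492)
j*(310/(-249)) = 61492*(310/(-249)) = 61492*(310*(-1/249)) = 61492*(-310/249) = -19062520/249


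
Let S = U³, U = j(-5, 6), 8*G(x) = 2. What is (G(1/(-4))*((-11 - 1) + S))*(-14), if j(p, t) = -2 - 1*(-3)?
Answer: 77/2 ≈ 38.500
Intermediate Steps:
G(x) = ¼ (G(x) = (⅛)*2 = ¼)
j(p, t) = 1 (j(p, t) = -2 + 3 = 1)
U = 1
S = 1 (S = 1³ = 1)
(G(1/(-4))*((-11 - 1) + S))*(-14) = (((-11 - 1) + 1)/4)*(-14) = ((-12 + 1)/4)*(-14) = ((¼)*(-11))*(-14) = -11/4*(-14) = 77/2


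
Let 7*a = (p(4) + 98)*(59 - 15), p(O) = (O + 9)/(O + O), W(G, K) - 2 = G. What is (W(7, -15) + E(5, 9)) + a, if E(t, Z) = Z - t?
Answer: 8949/14 ≈ 639.21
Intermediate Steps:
W(G, K) = 2 + G
p(O) = (9 + O)/(2*O) (p(O) = (9 + O)/((2*O)) = (9 + O)*(1/(2*O)) = (9 + O)/(2*O))
a = 8767/14 (a = (((½)*(9 + 4)/4 + 98)*(59 - 15))/7 = (((½)*(¼)*13 + 98)*44)/7 = ((13/8 + 98)*44)/7 = ((797/8)*44)/7 = (⅐)*(8767/2) = 8767/14 ≈ 626.21)
(W(7, -15) + E(5, 9)) + a = ((2 + 7) + (9 - 1*5)) + 8767/14 = (9 + (9 - 5)) + 8767/14 = (9 + 4) + 8767/14 = 13 + 8767/14 = 8949/14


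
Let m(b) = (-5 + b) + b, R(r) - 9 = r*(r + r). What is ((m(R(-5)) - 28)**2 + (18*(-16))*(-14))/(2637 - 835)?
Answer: 11257/1802 ≈ 6.2469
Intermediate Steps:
R(r) = 9 + 2*r**2 (R(r) = 9 + r*(r + r) = 9 + r*(2*r) = 9 + 2*r**2)
m(b) = -5 + 2*b
((m(R(-5)) - 28)**2 + (18*(-16))*(-14))/(2637 - 835) = (((-5 + 2*(9 + 2*(-5)**2)) - 28)**2 + (18*(-16))*(-14))/(2637 - 835) = (((-5 + 2*(9 + 2*25)) - 28)**2 - 288*(-14))/1802 = (((-5 + 2*(9 + 50)) - 28)**2 + 4032)*(1/1802) = (((-5 + 2*59) - 28)**2 + 4032)*(1/1802) = (((-5 + 118) - 28)**2 + 4032)*(1/1802) = ((113 - 28)**2 + 4032)*(1/1802) = (85**2 + 4032)*(1/1802) = (7225 + 4032)*(1/1802) = 11257*(1/1802) = 11257/1802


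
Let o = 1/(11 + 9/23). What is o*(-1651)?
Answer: -37973/262 ≈ -144.94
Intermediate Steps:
o = 23/262 (o = 1/(11 + 9*(1/23)) = 1/(11 + 9/23) = 1/(262/23) = 23/262 ≈ 0.087786)
o*(-1651) = (23/262)*(-1651) = -37973/262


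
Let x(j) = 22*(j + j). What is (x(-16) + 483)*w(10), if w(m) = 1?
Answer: -221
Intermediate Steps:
x(j) = 44*j (x(j) = 22*(2*j) = 44*j)
(x(-16) + 483)*w(10) = (44*(-16) + 483)*1 = (-704 + 483)*1 = -221*1 = -221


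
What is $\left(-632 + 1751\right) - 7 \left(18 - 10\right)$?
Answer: $1063$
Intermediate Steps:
$\left(-632 + 1751\right) - 7 \left(18 - 10\right) = 1119 - 56 = 1063$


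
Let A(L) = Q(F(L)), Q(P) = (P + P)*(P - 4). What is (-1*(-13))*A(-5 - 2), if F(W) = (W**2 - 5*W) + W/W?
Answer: 179010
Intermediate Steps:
F(W) = 1 + W**2 - 5*W (F(W) = (W**2 - 5*W) + 1 = 1 + W**2 - 5*W)
Q(P) = 2*P*(-4 + P) (Q(P) = (2*P)*(-4 + P) = 2*P*(-4 + P))
A(L) = 2*(1 + L**2 - 5*L)*(-3 + L**2 - 5*L) (A(L) = 2*(1 + L**2 - 5*L)*(-4 + (1 + L**2 - 5*L)) = 2*(1 + L**2 - 5*L)*(-3 + L**2 - 5*L))
(-1*(-13))*A(-5 - 2) = (-1*(-13))*(-2*(1 + (-5 - 2)**2 - 5*(-5 - 2))*(3 - (-5 - 2)**2 + 5*(-5 - 2))) = 13*(-2*(1 + (-7)**2 - 5*(-7))*(3 - 1*(-7)**2 + 5*(-7))) = 13*(-2*(1 + 49 + 35)*(3 - 1*49 - 35)) = 13*(-2*85*(3 - 49 - 35)) = 13*(-2*85*(-81)) = 13*13770 = 179010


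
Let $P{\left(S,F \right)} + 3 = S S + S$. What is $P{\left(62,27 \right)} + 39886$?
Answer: $43789$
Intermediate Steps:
$P{\left(S,F \right)} = -3 + S + S^{2}$ ($P{\left(S,F \right)} = -3 + \left(S S + S\right) = -3 + \left(S^{2} + S\right) = -3 + \left(S + S^{2}\right) = -3 + S + S^{2}$)
$P{\left(62,27 \right)} + 39886 = \left(-3 + 62 + 62^{2}\right) + 39886 = \left(-3 + 62 + 3844\right) + 39886 = 3903 + 39886 = 43789$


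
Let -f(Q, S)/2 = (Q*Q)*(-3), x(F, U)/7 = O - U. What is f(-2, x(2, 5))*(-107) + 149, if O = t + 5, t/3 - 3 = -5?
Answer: -2419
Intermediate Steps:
t = -6 (t = 9 + 3*(-5) = 9 - 15 = -6)
O = -1 (O = -6 + 5 = -1)
x(F, U) = -7 - 7*U (x(F, U) = 7*(-1 - U) = -7 - 7*U)
f(Q, S) = 6*Q**2 (f(Q, S) = -2*Q*Q*(-3) = -2*Q**2*(-3) = -(-6)*Q**2 = 6*Q**2)
f(-2, x(2, 5))*(-107) + 149 = (6*(-2)**2)*(-107) + 149 = (6*4)*(-107) + 149 = 24*(-107) + 149 = -2568 + 149 = -2419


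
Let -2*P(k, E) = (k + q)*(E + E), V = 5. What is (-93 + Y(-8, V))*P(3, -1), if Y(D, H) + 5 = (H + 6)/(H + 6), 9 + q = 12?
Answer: -582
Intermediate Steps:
q = 3 (q = -9 + 12 = 3)
Y(D, H) = -4 (Y(D, H) = -5 + (H + 6)/(H + 6) = -5 + (6 + H)/(6 + H) = -5 + 1 = -4)
P(k, E) = -E*(3 + k) (P(k, E) = -(k + 3)*(E + E)/2 = -(3 + k)*2*E/2 = -E*(3 + k))
(-93 + Y(-8, V))*P(3, -1) = (-93 - 4)*(-1*(-1)*(3 + 3)) = -(-97)*(-1)*6 = -97*6 = -582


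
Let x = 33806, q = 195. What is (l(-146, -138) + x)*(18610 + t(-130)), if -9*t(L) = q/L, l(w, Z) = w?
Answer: 626418210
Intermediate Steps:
t(L) = -65/(3*L)
(l(-146, -138) + x)*(18610 + t(-130)) = (-146 + 33806)*(18610 - 65/3/(-130)) = 33660*(18610 - 65/3*(-1/130)) = 33660*(18610 + 1/6) = 33660*(111661/6) = 626418210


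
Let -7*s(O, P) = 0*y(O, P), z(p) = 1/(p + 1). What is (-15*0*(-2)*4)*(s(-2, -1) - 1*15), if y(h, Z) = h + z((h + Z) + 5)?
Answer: 0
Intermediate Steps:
z(p) = 1/(1 + p)
y(h, Z) = h + 1/(6 + Z + h) (y(h, Z) = h + 1/(1 + ((h + Z) + 5)) = h + 1/(1 + ((Z + h) + 5)) = h + 1/(1 + (5 + Z + h)) = h + 1/(6 + Z + h))
s(O, P) = 0 (s(O, P) = -0*(1 + O*(6 + P + O))/(6 + P + O) = -0*(1 + O*(6 + O + P))/(6 + O + P) = -⅐*0 = 0)
(-15*0*(-2)*4)*(s(-2, -1) - 1*15) = (-15*0*(-2)*4)*(0 - 1*15) = (-0*4)*(0 - 15) = -15*0*(-15) = 0*(-15) = 0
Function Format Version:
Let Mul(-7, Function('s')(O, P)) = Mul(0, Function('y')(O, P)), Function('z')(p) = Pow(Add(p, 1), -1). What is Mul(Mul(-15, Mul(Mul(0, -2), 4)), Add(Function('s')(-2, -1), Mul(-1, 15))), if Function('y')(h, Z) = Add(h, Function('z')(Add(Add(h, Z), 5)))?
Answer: 0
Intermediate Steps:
Function('z')(p) = Pow(Add(1, p), -1)
Function('y')(h, Z) = Add(h, Pow(Add(6, Z, h), -1)) (Function('y')(h, Z) = Add(h, Pow(Add(1, Add(Add(h, Z), 5)), -1)) = Add(h, Pow(Add(1, Add(Add(Z, h), 5)), -1)) = Add(h, Pow(Add(1, Add(5, Z, h)), -1)) = Add(h, Pow(Add(6, Z, h), -1)))
Function('s')(O, P) = 0 (Function('s')(O, P) = Mul(Rational(-1, 7), Mul(0, Mul(Pow(Add(6, P, O), -1), Add(1, Mul(O, Add(6, P, O)))))) = Mul(Rational(-1, 7), Mul(0, Mul(Pow(Add(6, O, P), -1), Add(1, Mul(O, Add(6, O, P)))))) = Mul(Rational(-1, 7), 0) = 0)
Mul(Mul(-15, Mul(Mul(0, -2), 4)), Add(Function('s')(-2, -1), Mul(-1, 15))) = Mul(Mul(-15, Mul(Mul(0, -2), 4)), Add(0, Mul(-1, 15))) = Mul(Mul(-15, Mul(0, 4)), Add(0, -15)) = Mul(Mul(-15, 0), -15) = Mul(0, -15) = 0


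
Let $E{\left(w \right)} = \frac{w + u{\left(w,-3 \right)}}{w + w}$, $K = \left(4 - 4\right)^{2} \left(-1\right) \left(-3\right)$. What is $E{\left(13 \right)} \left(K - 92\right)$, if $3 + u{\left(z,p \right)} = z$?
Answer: $- \frac{1058}{13} \approx -81.385$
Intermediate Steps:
$u{\left(z,p \right)} = -3 + z$
$K = 0$ ($K = 0^{2} \left(-1\right) \left(-3\right) = 0 \left(-1\right) \left(-3\right) = 0 \left(-3\right) = 0$)
$E{\left(w \right)} = \frac{-3 + 2 w}{2 w}$ ($E{\left(w \right)} = \frac{w + \left(-3 + w\right)}{w + w} = \frac{-3 + 2 w}{2 w}$)
$E{\left(13 \right)} \left(K - 92\right) = \frac{- \frac{3}{2} + 13}{13} \left(0 - 92\right) = \frac{1}{13} \cdot \frac{23}{2} \left(-92\right) = \frac{23}{26} \left(-92\right) = - \frac{1058}{13}$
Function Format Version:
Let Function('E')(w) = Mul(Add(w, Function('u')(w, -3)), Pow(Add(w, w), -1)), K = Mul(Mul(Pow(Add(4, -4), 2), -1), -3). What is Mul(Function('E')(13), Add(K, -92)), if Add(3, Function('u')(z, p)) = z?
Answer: Rational(-1058, 13) ≈ -81.385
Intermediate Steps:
Function('u')(z, p) = Add(-3, z)
K = 0 (K = Mul(Mul(Pow(0, 2), -1), -3) = Mul(Mul(0, -1), -3) = Mul(0, -3) = 0)
Function('E')(w) = Mul(Rational(1, 2), Pow(w, -1), Add(-3, Mul(2, w))) (Function('E')(w) = Mul(Add(w, Add(-3, w)), Pow(Add(w, w), -1)) = Mul(Add(-3, Mul(2, w)), Pow(Mul(2, w), -1)) = Mul(Add(-3, Mul(2, w)), Mul(Rational(1, 2), Pow(w, -1))) = Mul(Rational(1, 2), Pow(w, -1), Add(-3, Mul(2, w))))
Mul(Function('E')(13), Add(K, -92)) = Mul(Mul(Pow(13, -1), Add(Rational(-3, 2), 13)), Add(0, -92)) = Mul(Mul(Rational(1, 13), Rational(23, 2)), -92) = Mul(Rational(23, 26), -92) = Rational(-1058, 13)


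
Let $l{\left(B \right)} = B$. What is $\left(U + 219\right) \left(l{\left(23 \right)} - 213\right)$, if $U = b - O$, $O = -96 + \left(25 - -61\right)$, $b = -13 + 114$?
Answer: $-62700$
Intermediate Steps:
$b = 101$
$O = -10$ ($O = -96 + \left(25 + 61\right) = -96 + 86 = -10$)
$U = 111$ ($U = 101 - -10 = 101 + 10 = 111$)
$\left(U + 219\right) \left(l{\left(23 \right)} - 213\right) = \left(111 + 219\right) \left(23 - 213\right) = 330 \left(-190\right) = -62700$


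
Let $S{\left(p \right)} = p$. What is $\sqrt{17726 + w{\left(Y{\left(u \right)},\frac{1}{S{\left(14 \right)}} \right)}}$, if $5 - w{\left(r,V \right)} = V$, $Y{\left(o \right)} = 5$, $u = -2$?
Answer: $\frac{\sqrt{3475262}}{14} \approx 133.16$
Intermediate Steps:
$w{\left(r,V \right)} = 5 - V$
$\sqrt{17726 + w{\left(Y{\left(u \right)},\frac{1}{S{\left(14 \right)}} \right)}} = \sqrt{17726 + \left(5 - \frac{1}{14}\right)} = \sqrt{17726 + \frac{69}{14}} = \sqrt{\frac{248233}{14}} = \frac{\sqrt{3475262}}{14}$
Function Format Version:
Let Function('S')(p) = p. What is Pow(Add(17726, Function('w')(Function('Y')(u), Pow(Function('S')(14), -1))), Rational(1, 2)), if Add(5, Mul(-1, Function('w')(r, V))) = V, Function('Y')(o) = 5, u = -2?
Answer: Mul(Rational(1, 14), Pow(3475262, Rational(1, 2))) ≈ 133.16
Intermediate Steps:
Function('w')(r, V) = Add(5, Mul(-1, V))
Pow(Add(17726, Function('w')(Function('Y')(u), Pow(Function('S')(14), -1))), Rational(1, 2)) = Pow(Add(17726, Add(5, Mul(-1, Pow(14, -1)))), Rational(1, 2)) = Pow(Add(17726, Add(5, Mul(-1, Rational(1, 14)))), Rational(1, 2)) = Pow(Add(17726, Add(5, Rational(-1, 14))), Rational(1, 2)) = Pow(Add(17726, Rational(69, 14)), Rational(1, 2)) = Pow(Rational(248233, 14), Rational(1, 2)) = Mul(Rational(1, 14), Pow(3475262, Rational(1, 2)))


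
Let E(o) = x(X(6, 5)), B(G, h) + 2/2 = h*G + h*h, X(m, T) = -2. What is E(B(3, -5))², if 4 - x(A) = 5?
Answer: 1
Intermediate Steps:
x(A) = -1 (x(A) = 4 - 1*5 = 4 - 5 = -1)
B(G, h) = -1 + h² + G*h (B(G, h) = -1 + (h*G + h*h) = -1 + (G*h + h²) = -1 + (h² + G*h) = -1 + h² + G*h)
E(o) = -1
E(B(3, -5))² = (-1)² = 1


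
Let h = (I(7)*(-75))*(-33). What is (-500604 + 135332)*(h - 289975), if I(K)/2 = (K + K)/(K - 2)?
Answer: 100857078280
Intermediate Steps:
I(K) = 4*K/(-2 + K) (I(K) = 2*((K + K)/(K - 2)) = 2*((2*K)/(-2 + K)) = 2*(2*K/(-2 + K)) = 4*K/(-2 + K))
h = 13860 (h = ((4*7/(-2 + 7))*(-75))*(-33) = ((4*7/5)*(-75))*(-33) = ((4*7*(⅕))*(-75))*(-33) = ((28/5)*(-75))*(-33) = -420*(-33) = 13860)
(-500604 + 135332)*(h - 289975) = (-500604 + 135332)*(13860 - 289975) = -365272*(-276115) = 100857078280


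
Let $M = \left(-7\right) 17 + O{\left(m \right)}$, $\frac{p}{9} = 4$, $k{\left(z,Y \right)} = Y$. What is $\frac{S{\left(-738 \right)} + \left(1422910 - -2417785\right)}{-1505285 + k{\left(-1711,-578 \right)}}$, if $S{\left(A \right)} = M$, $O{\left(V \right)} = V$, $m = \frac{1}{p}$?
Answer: $- \frac{138260737}{54211068} \approx -2.5504$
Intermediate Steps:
$p = 36$ ($p = 9 \cdot 4 = 36$)
$m = \frac{1}{36} \approx 0.027778$
$M = - \frac{4283}{36}$ ($M = \left(-7\right) 17 + \frac{1}{36} = -119 + \frac{1}{36} = - \frac{4283}{36} \approx -118.97$)
$S{\left(A \right)} = - \frac{4283}{36}$
$\frac{S{\left(-738 \right)} + \left(1422910 - -2417785\right)}{-1505285 + k{\left(-1711,-578 \right)}} = \frac{- \frac{4283}{36} + \left(1422910 - -2417785\right)}{-1505285 - 578} = \frac{- \frac{4283}{36} + \left(1422910 + 2417785\right)}{-1505863} = \left(- \frac{4283}{36} + 3840695\right) \left(- \frac{1}{1505863}\right) = \frac{138260737}{36} \left(- \frac{1}{1505863}\right) = - \frac{138260737}{54211068}$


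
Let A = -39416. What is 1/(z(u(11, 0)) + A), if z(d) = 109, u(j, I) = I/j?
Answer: -1/39307 ≈ -2.5441e-5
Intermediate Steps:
1/(z(u(11, 0)) + A) = 1/(109 - 39416) = 1/(-39307) = -1/39307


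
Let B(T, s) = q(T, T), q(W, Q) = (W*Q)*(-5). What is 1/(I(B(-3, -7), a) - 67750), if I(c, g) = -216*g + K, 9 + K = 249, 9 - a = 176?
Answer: -1/31438 ≈ -3.1809e-5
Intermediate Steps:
a = -167 (a = 9 - 1*176 = 9 - 176 = -167)
K = 240 (K = -9 + 249 = 240)
q(W, Q) = -5*Q*W (q(W, Q) = (Q*W)*(-5) = -5*Q*W)
B(T, s) = -5*T**2 (B(T, s) = -5*T*T = -5*T**2)
I(c, g) = 240 - 216*g (I(c, g) = -216*g + 240 = 240 - 216*g)
1/(I(B(-3, -7), a) - 67750) = 1/((240 - 216*(-167)) - 67750) = 1/((240 + 36072) - 67750) = 1/(36312 - 67750) = 1/(-31438) = -1/31438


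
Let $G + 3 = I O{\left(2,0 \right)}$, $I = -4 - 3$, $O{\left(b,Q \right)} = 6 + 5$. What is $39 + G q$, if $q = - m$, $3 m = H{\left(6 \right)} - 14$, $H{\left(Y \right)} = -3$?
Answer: $- \frac{1243}{3} \approx -414.33$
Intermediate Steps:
$O{\left(b,Q \right)} = 11$
$I = -7$ ($I = -4 - 3 = -7$)
$G = -80$ ($G = -3 - 77 = -80$)
$m = - \frac{17}{3}$ ($m = \frac{-3 - 14}{3} = \frac{1}{3} \left(-17\right) = - \frac{17}{3} \approx -5.6667$)
$q = \frac{17}{3}$ ($q = \left(-1\right) \left(- \frac{17}{3}\right) = \frac{17}{3} \approx 5.6667$)
$39 + G q = 39 - \frac{1360}{3} = - \frac{1243}{3}$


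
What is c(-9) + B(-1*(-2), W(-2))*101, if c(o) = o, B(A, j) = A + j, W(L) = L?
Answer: -9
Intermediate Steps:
c(-9) + B(-1*(-2), W(-2))*101 = -9 + (-1*(-2) - 2)*101 = -9 + (2 - 2)*101 = -9 + 0*101 = -9 + 0 = -9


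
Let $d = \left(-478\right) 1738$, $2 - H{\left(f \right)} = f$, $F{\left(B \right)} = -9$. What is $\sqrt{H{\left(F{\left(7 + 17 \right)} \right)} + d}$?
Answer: $i \sqrt{830753} \approx 911.46 i$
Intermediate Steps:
$H{\left(f \right)} = 2 - f$
$d = -830764$
$\sqrt{H{\left(F{\left(7 + 17 \right)} \right)} + d} = \sqrt{\left(2 - -9\right) - 830764} = \sqrt{\left(2 + 9\right) - 830764} = \sqrt{11 - 830764} = \sqrt{-830753} = i \sqrt{830753}$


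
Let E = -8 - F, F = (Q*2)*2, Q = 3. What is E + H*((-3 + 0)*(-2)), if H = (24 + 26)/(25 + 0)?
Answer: -8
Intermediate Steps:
F = 12 (F = (3*2)*2 = 6*2 = 12)
E = -20 (E = -8 - 1*12 = -8 - 12 = -20)
H = 2 (H = 50/25 = 50*(1/25) = 2)
E + H*((-3 + 0)*(-2)) = -20 + 2*((-3 + 0)*(-2)) = -20 + 2*(-3*(-2)) = -20 + 2*6 = -20 + 12 = -8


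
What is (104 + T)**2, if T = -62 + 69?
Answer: 12321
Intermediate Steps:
T = 7
(104 + T)**2 = (104 + 7)**2 = 111**2 = 12321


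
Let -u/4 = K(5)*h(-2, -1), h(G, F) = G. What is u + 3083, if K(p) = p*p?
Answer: 3283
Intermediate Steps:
K(p) = p²
u = 200 (u = -4*5²*(-2) = -100*(-2) = -4*(-50) = 200)
u + 3083 = 200 + 3083 = 3283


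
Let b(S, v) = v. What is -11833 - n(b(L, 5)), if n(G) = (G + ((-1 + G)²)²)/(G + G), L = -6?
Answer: -118591/10 ≈ -11859.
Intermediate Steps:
n(G) = (G + (-1 + G)⁴)/(2*G) (n(G) = (G + (-1 + G)⁴)/((2*G)) = (G + (-1 + G)⁴)*(1/(2*G)) = (G + (-1 + G)⁴)/(2*G))
-11833 - n(b(L, 5)) = -11833 - (5 + (-1 + 5)⁴)/(2*5) = -11833 - (5 + 4⁴)/(2*5) = -11833 - (5 + 256)/(2*5) = -11833 - 261/(2*5) = -11833 - 1*261/10 = -11833 - 261/10 = -118591/10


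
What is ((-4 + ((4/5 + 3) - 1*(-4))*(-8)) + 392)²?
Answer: 2650384/25 ≈ 1.0602e+5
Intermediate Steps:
((-4 + ((4/5 + 3) - 1*(-4))*(-8)) + 392)² = ((-4 + ((4*(⅕) + 3) + 4)*(-8)) + 392)² = ((-4 + ((⅘ + 3) + 4)*(-8)) + 392)² = ((-4 + (19/5 + 4)*(-8)) + 392)² = ((-4 + (39/5)*(-8)) + 392)² = ((-4 - 312/5) + 392)² = (-332/5 + 392)² = (1628/5)² = 2650384/25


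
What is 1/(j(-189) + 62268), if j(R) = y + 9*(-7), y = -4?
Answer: 1/62201 ≈ 1.6077e-5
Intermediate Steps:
j(R) = -67 (j(R) = -4 + 9*(-7) = -4 - 63 = -67)
1/(j(-189) + 62268) = 1/(-67 + 62268) = 1/62201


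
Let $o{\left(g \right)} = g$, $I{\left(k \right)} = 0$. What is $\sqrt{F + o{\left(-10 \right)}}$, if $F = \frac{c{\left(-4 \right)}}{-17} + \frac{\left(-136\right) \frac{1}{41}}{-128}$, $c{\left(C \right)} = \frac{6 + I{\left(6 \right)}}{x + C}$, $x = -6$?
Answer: $\frac{i \sqrt{1931341695}}{13940} \approx 3.1526 i$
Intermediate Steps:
$c{\left(C \right)} = \frac{6}{-6 + C}$ ($c{\left(C \right)} = \frac{6 + 0}{-6 + C} = \frac{6}{-6 + C}$)
$F = \frac{3413}{55760}$ ($F = \frac{6 \frac{1}{-6 - 4}}{-17} + \frac{\left(-136\right) \frac{1}{41}}{-128} = \frac{6}{-10} \left(- \frac{1}{17}\right) + \left(-136\right) \frac{1}{41} \left(- \frac{1}{128}\right) = 6 \left(- \frac{1}{10}\right) \left(- \frac{1}{17}\right) - - \frac{17}{656} = \left(- \frac{3}{5}\right) \left(- \frac{1}{17}\right) + \frac{17}{656} = \frac{3}{85} + \frac{17}{656} = \frac{3413}{55760} \approx 0.061209$)
$\sqrt{F + o{\left(-10 \right)}} = \sqrt{\frac{3413}{55760} - 10} = \sqrt{- \frac{554187}{55760}} = \frac{i \sqrt{1931341695}}{13940}$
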